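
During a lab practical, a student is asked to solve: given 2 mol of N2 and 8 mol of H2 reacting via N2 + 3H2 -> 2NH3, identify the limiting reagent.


Mole ratio available / coefficient:
  N2: 2/1 = 2.000
  H2: 8/3 = 2.667
Smaller ratio is limiting.

N2


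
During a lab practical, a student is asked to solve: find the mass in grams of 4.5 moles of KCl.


M(KCl) = 74.55 g/mol
mass = n × M = 4.5 × 74.55 = 335.48 g

335.48 g


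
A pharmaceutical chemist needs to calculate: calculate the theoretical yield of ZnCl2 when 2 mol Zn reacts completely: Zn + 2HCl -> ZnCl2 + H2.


Mole ratio ZnCl2:Zn = 1:1
n(ZnCl2) = 2 × 1/1 = 2.000 mol
mass = 2.000 × 136.28 = 272.56 g

272.56 g


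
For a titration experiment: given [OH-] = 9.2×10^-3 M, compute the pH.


pOH = -log10([OH-]) = -log10(9.2×10^-3)
= 3 - log10(9.2) = 2.04
pH = 14 - pOH = 14 - 2.04 = 11.96

11.96


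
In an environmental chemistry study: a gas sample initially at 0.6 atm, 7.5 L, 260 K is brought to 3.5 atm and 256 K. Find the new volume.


P1V1/T1 = P2V2/T2
V2 = P1V1T2/(T1P2)
= 0.6×7.5×256/(260×3.5)
= 1.266 L

1.266 L


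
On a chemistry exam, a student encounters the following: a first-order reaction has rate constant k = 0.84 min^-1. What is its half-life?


t½ = ln2/k = 0.693147/(0.84 min^-1)
= 0.8252 min

0.8252 min


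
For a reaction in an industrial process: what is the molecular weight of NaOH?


M(NaOH) = 1×22.99 + 1×16.0 + 1×1.008
= 22.99 + 16.0 + 1.01
= 40.0 g/mol

40.0 g/mol


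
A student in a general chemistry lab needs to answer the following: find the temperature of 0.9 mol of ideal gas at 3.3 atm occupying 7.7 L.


PV = nRT  (R = 0.08206 L·atm/(mol·K))
T = PV/(nR) = 3.3×7.7/(0.9×0.08206)
= 25.41/0.073854
= 344.06 K

344.06 K


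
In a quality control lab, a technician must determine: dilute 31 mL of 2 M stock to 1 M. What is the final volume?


C1V1 = C2V2
2 × 31 = 1 × V2
V2 = 62/1 = 62.0 mL

62.0 mL


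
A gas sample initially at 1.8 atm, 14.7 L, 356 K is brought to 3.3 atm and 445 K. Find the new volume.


P1V1/T1 = P2V2/T2
V2 = P1V1T2/(T1P2)
= 1.8×14.7×445/(356×3.3)
= 10.023 L

10.023 L


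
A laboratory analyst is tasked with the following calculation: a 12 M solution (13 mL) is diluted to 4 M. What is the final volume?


C1V1 = C2V2
12 × 13 = 4 × V2
V2 = 156/4 = 39.0 mL

39.0 mL


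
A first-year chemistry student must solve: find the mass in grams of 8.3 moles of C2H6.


M(C2H6) = 30.07 g/mol
mass = n × M = 8.3 × 30.07 = 249.58 g

249.58 g


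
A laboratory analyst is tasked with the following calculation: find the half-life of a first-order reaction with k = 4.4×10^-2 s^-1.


t½ = ln2/k = 0.693147/(4.4×10^-2 s^-1)
= 15.75 s

15.75 s


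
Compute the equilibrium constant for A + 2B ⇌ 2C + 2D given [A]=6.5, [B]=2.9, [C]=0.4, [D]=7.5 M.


Kc = [C]^2[D]^2/([A][B]^2)
= (0.4^2 × 7.5^2)/(6.5^1 × 2.9^2)
= 9/54.665
= 0.1646

0.1646


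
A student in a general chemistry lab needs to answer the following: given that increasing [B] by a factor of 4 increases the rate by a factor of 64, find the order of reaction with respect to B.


rate ∝ [B]^n
4^n = 64 → n = 3
Order in B: 3

3


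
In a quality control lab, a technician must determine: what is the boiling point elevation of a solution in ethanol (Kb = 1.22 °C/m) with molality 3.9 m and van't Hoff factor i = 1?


ΔTb = Kb × m × i
= 1.22 × 3.9 × 1
= 4.758 °C

4.758 °C


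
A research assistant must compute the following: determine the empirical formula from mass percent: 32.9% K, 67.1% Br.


Assume 100 g sample. Moles of each element:
  K: 32.9/39.1 = 0.841 mol
  Br: 67.1/79.9 = 0.84 mol
Divide by smallest (0.84):
  K: 0.841/0.84 = 1.0
  Br: 0.84/0.84 = 1.0
Empirical formula: KBr

KBr


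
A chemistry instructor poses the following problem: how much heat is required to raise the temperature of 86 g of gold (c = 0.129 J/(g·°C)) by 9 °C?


q = mcΔT = 86 × 0.129 × 9
= 99.85 J

99.85 J


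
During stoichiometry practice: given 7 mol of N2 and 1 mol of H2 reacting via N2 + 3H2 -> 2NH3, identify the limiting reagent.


Mole ratio available / coefficient:
  N2: 7/1 = 7.000
  H2: 1/3 = 0.333
Smaller ratio is limiting.

H2


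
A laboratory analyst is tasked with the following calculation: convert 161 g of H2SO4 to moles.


M(H2SO4) = 98.09 g/mol
n = mass/M = 161/98.09 = 1.6413 mol

1.6413 mol


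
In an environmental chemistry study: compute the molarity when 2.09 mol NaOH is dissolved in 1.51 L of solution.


M = n/V = 2.09/1.51 = 1.384 mol/L

1.384 M


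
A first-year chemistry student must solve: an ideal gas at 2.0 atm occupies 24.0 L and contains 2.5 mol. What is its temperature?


PV = nRT  (R = 0.08206 L·atm/(mol·K))
T = PV/(nR) = 2.0×24.0/(2.5×0.08206)
= 48.00/0.205150
= 233.98 K

233.98 K


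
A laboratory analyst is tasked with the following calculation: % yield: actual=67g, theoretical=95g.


% yield = actual/theoretical × 100
= 67/95 × 100
= 70.53%

70.53%


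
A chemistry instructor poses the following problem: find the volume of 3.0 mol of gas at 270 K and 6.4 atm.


PV = nRT  (R = 0.08206 L·atm/(mol·K))
V = nRT/P = 3.0×0.08206×270/6.4
= 10.386 L

10.386 L


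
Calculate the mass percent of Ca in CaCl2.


M(CaCl2) = 1×40.08 + 2×35.45 = 110.98 g/mol
Mass of Ca = 1 × 40.08 = 40.08 g/mol
% Ca = 40.08/110.98 × 100 = 36.11%

36.11%


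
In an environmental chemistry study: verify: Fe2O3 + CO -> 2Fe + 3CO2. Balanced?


Equation: Fe2O3 + CO -> 2Fe + 3CO2
Check atoms: C: 1≠3, Fe: 2=2, O: 4≠6
Not balanced

No, not balanced


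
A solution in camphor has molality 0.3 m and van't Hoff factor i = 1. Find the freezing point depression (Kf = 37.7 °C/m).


ΔTf = Kf × m × i
= 37.7 × 0.3 × 1
= 11.31 °C

11.31 °C


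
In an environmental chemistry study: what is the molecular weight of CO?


M(CO) = 1×12.01 + 1×16.0
= 12.01 + 16.0
= 28.01 g/mol

28.01 g/mol


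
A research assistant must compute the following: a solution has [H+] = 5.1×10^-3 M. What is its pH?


pH = -log10([H+]) = -log10(5.1×10^-3)
= 3 - log10(5.1)
= 3 - 0.71
= 2.29

2.29


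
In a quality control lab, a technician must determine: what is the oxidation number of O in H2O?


O is usually -2
Oxidation number: -2

-2


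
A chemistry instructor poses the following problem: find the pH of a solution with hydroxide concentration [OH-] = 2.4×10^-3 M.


pOH = -log10([OH-]) = -log10(2.4×10^-3)
= 3 - log10(2.4) = 2.62
pH = 14 - pOH = 14 - 2.62 = 11.38

11.38


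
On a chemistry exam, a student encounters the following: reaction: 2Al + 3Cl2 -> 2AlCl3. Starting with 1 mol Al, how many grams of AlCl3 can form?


Mole ratio AlCl3:Al = 2:2
n(AlCl3) = 1 × 2/2 = 1.000 mol
mass = 1.000 × 133.33 = 133.33 g

133.33 g


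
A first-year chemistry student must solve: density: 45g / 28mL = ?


ρ = mass/volume
= 45/28
= 1.607 g/mL

1.607 g/mL


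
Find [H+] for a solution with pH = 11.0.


[H+] = 10^(-pH) = 10^(-11.0)
= 1.0×10^-11 M

1.0×10^-11 M


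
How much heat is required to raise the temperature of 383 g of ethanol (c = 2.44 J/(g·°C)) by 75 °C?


q = mcΔT = 383 × 2.44 × 75
= 70089.00 J

70089.00 J


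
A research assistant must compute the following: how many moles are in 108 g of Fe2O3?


M(Fe2O3) = 159.7 g/mol
n = mass/M = 108/159.7 = 0.6763 mol

0.6763 mol


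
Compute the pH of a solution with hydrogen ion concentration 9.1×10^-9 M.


pH = -log10([H+]) = -log10(9.1×10^-9)
= 9 - log10(9.1)
= 9 - 0.96
= 8.04

8.04


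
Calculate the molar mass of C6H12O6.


M(C6H12O6) = 6×12.01 + 12×1.008 + 6×16.0
= 72.06 + 12.1 + 96.0
= 180.16 g/mol

180.16 g/mol


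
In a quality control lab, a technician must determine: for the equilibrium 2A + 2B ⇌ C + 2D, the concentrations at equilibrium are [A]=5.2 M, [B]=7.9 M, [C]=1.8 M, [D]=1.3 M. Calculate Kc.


Kc = [C][D]^2/([A]^2[B]^2)
= (1.8^1 × 1.3^2)/(5.2^2 × 7.9^2)
= 3.042/1687.5664
= 0.001803

0.001803


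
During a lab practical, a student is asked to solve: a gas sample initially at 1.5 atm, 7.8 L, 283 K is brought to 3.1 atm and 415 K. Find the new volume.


P1V1/T1 = P2V2/T2
V2 = P1V1T2/(T1P2)
= 1.5×7.8×415/(283×3.1)
= 5.535 L

5.535 L


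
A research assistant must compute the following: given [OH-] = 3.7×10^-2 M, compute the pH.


pOH = -log10([OH-]) = -log10(3.7×10^-2)
= 2 - log10(3.7) = 1.43
pH = 14 - pOH = 14 - 1.43 = 12.57

12.57


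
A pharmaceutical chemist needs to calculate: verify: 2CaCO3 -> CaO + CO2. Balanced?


Equation: 2CaCO3 -> CaO + CO2
Check atoms: C: 2≠1, Ca: 2≠1, O: 6≠3
Not balanced

No, not balanced


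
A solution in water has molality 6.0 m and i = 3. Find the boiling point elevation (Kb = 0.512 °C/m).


ΔTb = Kb × m × i
= 0.512 × 6.0 × 3
= 9.216 °C

9.216 °C


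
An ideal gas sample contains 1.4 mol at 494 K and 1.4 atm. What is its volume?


PV = nRT  (R = 0.08206 L·atm/(mol·K))
V = nRT/P = 1.4×0.08206×494/1.4
= 40.538 L

40.538 L


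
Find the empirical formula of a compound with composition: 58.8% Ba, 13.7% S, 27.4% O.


Assume 100 g sample. Moles of each element:
  Ba: 58.8/137.33 = 0.428 mol
  S: 13.7/32.07 = 0.427 mol
  O: 27.4/16.0 = 1.712 mol
Divide by smallest (0.427):
  Ba: 0.428/0.427 = 1.0
  S: 0.427/0.427 = 1.0
  O: 1.712/0.427 = 4.01
Empirical formula: BaSO4

BaSO4


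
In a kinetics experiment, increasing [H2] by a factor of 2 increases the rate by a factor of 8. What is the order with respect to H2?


rate ∝ [H2]^n
2^n = 8 → n = 3
Order in H2: 3

3


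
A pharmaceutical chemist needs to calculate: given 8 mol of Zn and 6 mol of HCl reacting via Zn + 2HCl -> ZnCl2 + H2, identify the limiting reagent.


Mole ratio available / coefficient:
  Zn: 8/1 = 8.000
  HCl: 6/2 = 3.000
Smaller ratio is limiting.

HCl


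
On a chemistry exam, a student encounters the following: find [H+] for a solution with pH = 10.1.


[H+] = 10^(-pH) = 10^(-10.1)
= 7.94×10^-11 M

7.94×10^-11 M


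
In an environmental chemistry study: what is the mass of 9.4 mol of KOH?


M(KOH) = 56.11 g/mol
mass = n × M = 9.4 × 56.11 = 527.43 g

527.43 g


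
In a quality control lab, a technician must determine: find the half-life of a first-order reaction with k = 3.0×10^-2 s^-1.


t½ = ln2/k = 0.693147/(3.0×10^-2 s^-1)
= 23.10 s

23.10 s


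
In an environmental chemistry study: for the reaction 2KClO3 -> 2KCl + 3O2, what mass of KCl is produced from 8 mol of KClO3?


Mole ratio KCl:KClO3 = 2:2
n(KCl) = 8 × 2/2 = 8.000 mol
mass = 8.000 × 74.55 = 596.4 g

596.4 g


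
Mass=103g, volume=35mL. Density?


ρ = mass/volume
= 103/35
= 2.943 g/mL

2.943 g/mL


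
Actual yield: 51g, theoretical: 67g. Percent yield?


% yield = actual/theoretical × 100
= 51/67 × 100
= 76.12%

76.12%


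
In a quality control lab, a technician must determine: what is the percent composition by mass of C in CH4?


M(CH4) = 1×12.01 + 4×1.008 = 16.042 g/mol
Mass of C = 1 × 12.01 = 12.01 g/mol
% C = 12.01/16.042 × 100 = 74.87%

74.87%


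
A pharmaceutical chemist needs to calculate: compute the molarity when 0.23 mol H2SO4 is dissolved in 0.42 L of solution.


M = n/V = 0.23/0.42 = 0.548 mol/L

0.548 M


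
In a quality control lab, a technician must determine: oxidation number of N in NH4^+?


x + 4(+1) = +1, so x = -3
Oxidation number: -3

-3


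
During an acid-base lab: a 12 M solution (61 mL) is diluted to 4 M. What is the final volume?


C1V1 = C2V2
12 × 61 = 4 × V2
V2 = 732/4 = 183.0 mL

183.0 mL


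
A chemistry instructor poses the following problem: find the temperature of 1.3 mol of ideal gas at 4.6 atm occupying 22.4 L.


PV = nRT  (R = 0.08206 L·atm/(mol·K))
T = PV/(nR) = 4.6×22.4/(1.3×0.08206)
= 103.04/0.106678
= 965.90 K

965.90 K


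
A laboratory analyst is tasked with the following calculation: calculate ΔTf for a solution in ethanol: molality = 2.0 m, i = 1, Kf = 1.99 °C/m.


ΔTf = Kf × m × i
= 1.99 × 2.0 × 1
= 3.98 °C

3.98 °C


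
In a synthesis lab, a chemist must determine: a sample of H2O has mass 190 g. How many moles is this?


M(H2O) = 18.02 g/mol
n = mass/M = 190/18.02 = 10.5438 mol

10.5438 mol


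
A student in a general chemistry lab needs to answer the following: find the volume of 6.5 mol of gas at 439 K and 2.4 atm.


PV = nRT  (R = 0.08206 L·atm/(mol·K))
V = nRT/P = 6.5×0.08206×439/2.4
= 97.566 L

97.566 L


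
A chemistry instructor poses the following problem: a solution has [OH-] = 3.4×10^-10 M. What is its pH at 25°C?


pOH = -log10([OH-]) = -log10(3.4×10^-10)
= 10 - log10(3.4) = 9.47
pH = 14 - pOH = 14 - 9.47 = 4.53

4.53


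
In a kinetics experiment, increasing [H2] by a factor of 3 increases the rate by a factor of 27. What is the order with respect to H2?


rate ∝ [H2]^n
3^n = 27 → n = 3
Order in H2: 3

3


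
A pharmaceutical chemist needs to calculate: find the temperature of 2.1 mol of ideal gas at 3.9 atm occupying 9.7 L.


PV = nRT  (R = 0.08206 L·atm/(mol·K))
T = PV/(nR) = 3.9×9.7/(2.1×0.08206)
= 37.83/0.172326
= 219.53 K

219.53 K


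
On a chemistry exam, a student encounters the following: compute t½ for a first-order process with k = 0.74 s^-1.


t½ = ln2/k = 0.693147/(0.74 s^-1)
= 0.9367 s

0.9367 s


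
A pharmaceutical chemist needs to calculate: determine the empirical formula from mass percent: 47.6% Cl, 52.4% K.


Assume 100 g sample. Moles of each element:
  Cl: 47.6/35.45 = 1.343 mol
  K: 52.4/39.1 = 1.34 mol
Divide by smallest (1.34):
  Cl: 1.343/1.34 = 1.0
  K: 1.34/1.34 = 1.0
Empirical formula: KCl

KCl


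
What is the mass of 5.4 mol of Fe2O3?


M(Fe2O3) = 159.7 g/mol
mass = n × M = 5.4 × 159.7 = 862.38 g

862.38 g


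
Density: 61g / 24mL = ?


ρ = mass/volume
= 61/24
= 2.542 g/mL

2.542 g/mL


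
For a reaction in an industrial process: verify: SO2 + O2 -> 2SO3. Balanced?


Equation: SO2 + O2 -> 2SO3
Check atoms: O: 4≠6, S: 1≠2
Not balanced

No, not balanced


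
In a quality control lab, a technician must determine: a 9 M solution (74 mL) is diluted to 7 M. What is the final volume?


C1V1 = C2V2
9 × 74 = 7 × V2
V2 = 666/7 = 95.14 mL

95.14 mL


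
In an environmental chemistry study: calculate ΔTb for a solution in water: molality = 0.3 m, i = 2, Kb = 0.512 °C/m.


ΔTb = Kb × m × i
= 0.512 × 0.3 × 2
= 0.3072 °C

0.3072 °C


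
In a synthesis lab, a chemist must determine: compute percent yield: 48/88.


% yield = actual/theoretical × 100
= 48/88 × 100
= 54.55%

54.55%


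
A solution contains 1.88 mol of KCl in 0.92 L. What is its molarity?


M = n/V = 1.88/0.92 = 2.043 mol/L

2.043 M


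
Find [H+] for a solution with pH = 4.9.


[H+] = 10^(-pH) = 10^(-4.9)
= 1.26×10^-5 M

1.26×10^-5 M


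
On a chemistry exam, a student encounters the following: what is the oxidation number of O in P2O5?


O is usually -2
Oxidation number: -2

-2


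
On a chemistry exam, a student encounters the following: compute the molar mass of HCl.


M(HCl) = 1×1.008 + 1×35.45
= 1.01 + 35.45
= 36.46 g/mol

36.46 g/mol


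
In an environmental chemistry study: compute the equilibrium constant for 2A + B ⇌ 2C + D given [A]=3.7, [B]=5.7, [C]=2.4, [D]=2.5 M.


Kc = [C]^2[D]/([A]^2[B])
= (2.4^2 × 2.5^1)/(3.7^2 × 5.7^1)
= 14.4/78.033
= 0.1845

0.1845


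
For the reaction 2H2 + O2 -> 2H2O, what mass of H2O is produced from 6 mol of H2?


Mole ratio H2O:H2 = 2:2
n(H2O) = 6 × 2/2 = 6.000 mol
mass = 6.000 × 18.02 = 108.12 g

108.12 g


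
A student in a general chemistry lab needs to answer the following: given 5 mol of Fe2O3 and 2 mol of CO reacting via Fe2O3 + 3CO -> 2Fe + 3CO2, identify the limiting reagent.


Mole ratio available / coefficient:
  Fe2O3: 5/1 = 5.000
  CO: 2/3 = 0.667
Smaller ratio is limiting.

CO


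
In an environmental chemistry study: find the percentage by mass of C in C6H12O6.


M(C6H12O6) = 6×12.01 + 12×1.008 + 6×16.0 = 180.156 g/mol
Mass of C = 6 × 12.01 = 72.06 g/mol
% C = 72.06/180.156 × 100 = 40.00%

40.00%


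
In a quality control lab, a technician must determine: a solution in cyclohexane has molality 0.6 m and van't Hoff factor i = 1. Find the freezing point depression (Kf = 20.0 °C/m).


ΔTf = Kf × m × i
= 20.0 × 0.6 × 1
= 12.0 °C

12.0 °C


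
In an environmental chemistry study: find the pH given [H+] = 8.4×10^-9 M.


pH = -log10([H+]) = -log10(8.4×10^-9)
= 9 - log10(8.4)
= 9 - 0.92
= 8.08

8.08


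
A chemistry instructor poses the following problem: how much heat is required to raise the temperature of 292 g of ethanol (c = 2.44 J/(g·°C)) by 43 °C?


q = mcΔT = 292 × 2.44 × 43
= 30636.64 J

30636.64 J


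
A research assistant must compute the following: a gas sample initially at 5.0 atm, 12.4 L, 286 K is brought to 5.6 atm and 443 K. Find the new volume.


P1V1/T1 = P2V2/T2
V2 = P1V1T2/(T1P2)
= 5.0×12.4×443/(286×5.6)
= 17.149 L

17.149 L


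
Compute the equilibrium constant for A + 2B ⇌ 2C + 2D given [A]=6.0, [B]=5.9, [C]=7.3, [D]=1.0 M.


Kc = [C]^2[D]^2/([A][B]^2)
= (7.3^2 × 1.0^2)/(6.0^1 × 5.9^2)
= 53.29/208.86
= 0.2551

0.2551


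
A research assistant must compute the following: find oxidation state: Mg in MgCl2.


Group 2 metal: +2
Oxidation number: +2

+2


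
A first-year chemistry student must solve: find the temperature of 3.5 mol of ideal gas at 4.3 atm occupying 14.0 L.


PV = nRT  (R = 0.08206 L·atm/(mol·K))
T = PV/(nR) = 4.3×14.0/(3.5×0.08206)
= 60.20/0.287210
= 209.60 K

209.60 K


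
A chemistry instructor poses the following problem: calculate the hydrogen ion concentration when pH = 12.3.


[H+] = 10^(-pH) = 10^(-12.3)
= 5.01×10^-13 M

5.01×10^-13 M


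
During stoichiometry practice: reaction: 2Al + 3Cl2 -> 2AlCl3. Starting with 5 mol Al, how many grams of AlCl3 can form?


Mole ratio AlCl3:Al = 2:2
n(AlCl3) = 5 × 2/2 = 5.000 mol
mass = 5.000 × 133.33 = 666.65 g

666.65 g


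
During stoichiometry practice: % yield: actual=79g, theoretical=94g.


% yield = actual/theoretical × 100
= 79/94 × 100
= 84.04%

84.04%


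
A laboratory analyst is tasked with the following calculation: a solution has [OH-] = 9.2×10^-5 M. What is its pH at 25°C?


pOH = -log10([OH-]) = -log10(9.2×10^-5)
= 5 - log10(9.2) = 4.04
pH = 14 - pOH = 14 - 4.04 = 9.96

9.96


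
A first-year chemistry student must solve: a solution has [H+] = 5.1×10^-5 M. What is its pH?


pH = -log10([H+]) = -log10(5.1×10^-5)
= 5 - log10(5.1)
= 5 - 0.71
= 4.29

4.29


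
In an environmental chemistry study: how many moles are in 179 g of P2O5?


M(P2O5) = 141.94 g/mol
n = mass/M = 179/141.94 = 1.2611 mol

1.2611 mol


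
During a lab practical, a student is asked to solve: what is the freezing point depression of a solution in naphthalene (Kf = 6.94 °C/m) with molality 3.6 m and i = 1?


ΔTf = Kf × m × i
= 6.94 × 3.6 × 1
= 24.984 °C

24.984 °C


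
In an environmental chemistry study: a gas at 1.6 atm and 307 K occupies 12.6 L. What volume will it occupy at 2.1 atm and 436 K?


P1V1/T1 = P2V2/T2
V2 = P1V1T2/(T1P2)
= 1.6×12.6×436/(307×2.1)
= 13.634 L

13.634 L


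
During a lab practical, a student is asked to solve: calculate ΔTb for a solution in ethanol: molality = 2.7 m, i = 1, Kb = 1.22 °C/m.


ΔTb = Kb × m × i
= 1.22 × 2.7 × 1
= 3.294 °C

3.294 °C


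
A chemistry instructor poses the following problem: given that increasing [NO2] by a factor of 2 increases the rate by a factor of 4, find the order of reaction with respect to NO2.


rate ∝ [NO2]^n
2^n = 4 → n = 2
Order in NO2: 2

2


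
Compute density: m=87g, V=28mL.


ρ = mass/volume
= 87/28
= 3.107 g/mL

3.107 g/mL


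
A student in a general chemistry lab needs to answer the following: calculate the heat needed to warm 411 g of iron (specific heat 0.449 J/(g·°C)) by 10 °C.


q = mcΔT = 411 × 0.449 × 10
= 1845.39 J

1845.39 J


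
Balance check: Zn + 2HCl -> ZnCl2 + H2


Equation: Zn + 2HCl -> ZnCl2 + H2
Check atoms: Cl: 2=2, H: 2=2, Zn: 1=1
Balanced

Yes, balanced


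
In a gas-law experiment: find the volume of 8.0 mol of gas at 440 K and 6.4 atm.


PV = nRT  (R = 0.08206 L·atm/(mol·K))
V = nRT/P = 8.0×0.08206×440/6.4
= 45.133 L

45.133 L


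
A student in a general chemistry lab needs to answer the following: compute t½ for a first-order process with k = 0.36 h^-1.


t½ = ln2/k = 0.693147/(0.36 h^-1)
= 1.925 h

1.925 h


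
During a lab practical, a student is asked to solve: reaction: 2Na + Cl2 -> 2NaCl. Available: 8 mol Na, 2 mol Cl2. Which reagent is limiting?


Mole ratio available / coefficient:
  Na: 8/2 = 4.000
  Cl2: 2/1 = 2.000
Smaller ratio is limiting.

Cl2


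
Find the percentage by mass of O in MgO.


M(MgO) = 1×24.31 + 1×16.0 = 40.31 g/mol
Mass of O = 1 × 16.0 = 16.00 g/mol
% O = 16.00/40.31 × 100 = 39.69%

39.69%


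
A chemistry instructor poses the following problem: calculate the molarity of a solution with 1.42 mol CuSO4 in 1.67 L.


M = n/V = 1.42/1.67 = 0.850 mol/L

0.850 M


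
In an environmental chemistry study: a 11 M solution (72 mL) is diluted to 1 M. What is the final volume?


C1V1 = C2V2
11 × 72 = 1 × V2
V2 = 792/1 = 792.0 mL

792.0 mL


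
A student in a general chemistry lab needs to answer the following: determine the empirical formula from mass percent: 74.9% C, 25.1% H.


Assume 100 g sample. Moles of each element:
  C: 74.9/12.01 = 6.236 mol
  H: 25.1/1.008 = 24.901 mol
Divide by smallest (6.236):
  C: 6.236/6.236 = 1.0
  H: 24.901/6.236 = 3.99
Empirical formula: CH4

CH4


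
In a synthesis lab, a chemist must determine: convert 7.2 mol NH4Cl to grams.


M(NH4Cl) = 53.49 g/mol
mass = n × M = 7.2 × 53.49 = 385.13 g

385.13 g


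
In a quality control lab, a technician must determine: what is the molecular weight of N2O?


M(N2O) = 2×14.01 + 1×16.0
= 28.02 + 16.0
= 44.02 g/mol

44.02 g/mol


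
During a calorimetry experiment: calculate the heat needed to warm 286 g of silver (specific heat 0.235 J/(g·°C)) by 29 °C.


q = mcΔT = 286 × 0.235 × 29
= 1949.09 J

1949.09 J


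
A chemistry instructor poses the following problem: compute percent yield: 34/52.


% yield = actual/theoretical × 100
= 34/52 × 100
= 65.38%

65.38%


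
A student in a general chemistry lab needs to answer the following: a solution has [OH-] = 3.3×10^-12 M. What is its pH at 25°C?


pOH = -log10([OH-]) = -log10(3.3×10^-12)
= 12 - log10(3.3) = 11.48
pH = 14 - pOH = 14 - 11.48 = 2.52

2.52


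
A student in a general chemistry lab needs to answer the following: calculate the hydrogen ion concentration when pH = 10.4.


[H+] = 10^(-pH) = 10^(-10.4)
= 3.98×10^-11 M

3.98×10^-11 M


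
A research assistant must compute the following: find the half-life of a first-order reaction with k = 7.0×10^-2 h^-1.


t½ = ln2/k = 0.693147/(7.0×10^-2 h^-1)
= 9.902 h

9.902 h


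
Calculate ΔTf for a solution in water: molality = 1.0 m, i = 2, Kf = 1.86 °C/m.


ΔTf = Kf × m × i
= 1.86 × 1.0 × 2
= 3.72 °C

3.72 °C


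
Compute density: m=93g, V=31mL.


ρ = mass/volume
= 93/31
= 3.0 g/mL

3.0 g/mL


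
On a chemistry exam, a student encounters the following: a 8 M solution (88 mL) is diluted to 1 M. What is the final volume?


C1V1 = C2V2
8 × 88 = 1 × V2
V2 = 704/1 = 704.0 mL

704.0 mL


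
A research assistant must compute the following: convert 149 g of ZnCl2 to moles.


M(ZnCl2) = 136.28 g/mol
n = mass/M = 149/136.28 = 1.0933 mol

1.0933 mol


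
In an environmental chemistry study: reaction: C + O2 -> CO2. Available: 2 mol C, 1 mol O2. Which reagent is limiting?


Mole ratio available / coefficient:
  C: 2/1 = 2.000
  O2: 1/1 = 1.000
Smaller ratio is limiting.

O2


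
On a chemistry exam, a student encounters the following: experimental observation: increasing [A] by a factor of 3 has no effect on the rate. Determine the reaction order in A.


rate ∝ [A]^n
rate ∝ [A]^0
Order in A: 0

0


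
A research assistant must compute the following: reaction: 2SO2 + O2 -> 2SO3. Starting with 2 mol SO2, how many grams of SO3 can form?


Mole ratio SO3:SO2 = 2:2
n(SO3) = 2 × 2/2 = 2.000 mol
mass = 2.000 × 80.07 = 160.14 g

160.14 g


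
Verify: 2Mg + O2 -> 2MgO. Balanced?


Equation: 2Mg + O2 -> 2MgO
Check atoms: Mg: 2=2, O: 2=2
Balanced

Yes, balanced


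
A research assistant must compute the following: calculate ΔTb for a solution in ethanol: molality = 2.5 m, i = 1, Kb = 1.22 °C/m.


ΔTb = Kb × m × i
= 1.22 × 2.5 × 1
= 3.05 °C

3.05 °C


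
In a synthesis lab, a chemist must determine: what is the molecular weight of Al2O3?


M(Al2O3) = 2×26.98 + 3×16.0
= 53.96 + 48.0
= 101.96 g/mol

101.96 g/mol


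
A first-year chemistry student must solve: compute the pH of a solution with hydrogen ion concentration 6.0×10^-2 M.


pH = -log10([H+]) = -log10(6.0×10^-2)
= 2 - log10(6.0)
= 2 - 0.78
= 1.22

1.22


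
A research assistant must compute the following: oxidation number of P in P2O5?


2x + 5(-2) = 0, so x = +5
Oxidation number: +5

+5


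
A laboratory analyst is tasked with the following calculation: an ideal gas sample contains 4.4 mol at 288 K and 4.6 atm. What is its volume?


PV = nRT  (R = 0.08206 L·atm/(mol·K))
V = nRT/P = 4.4×0.08206×288/4.6
= 22.606 L

22.606 L


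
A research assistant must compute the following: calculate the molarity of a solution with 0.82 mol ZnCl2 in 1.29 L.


M = n/V = 0.82/1.29 = 0.636 mol/L

0.636 M


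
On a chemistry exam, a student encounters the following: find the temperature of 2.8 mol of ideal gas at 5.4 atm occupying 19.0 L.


PV = nRT  (R = 0.08206 L·atm/(mol·K))
T = PV/(nR) = 5.4×19.0/(2.8×0.08206)
= 102.60/0.229768
= 446.54 K

446.54 K


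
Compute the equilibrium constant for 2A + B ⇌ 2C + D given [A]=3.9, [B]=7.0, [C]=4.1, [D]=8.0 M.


Kc = [C]^2[D]/([A]^2[B])
= (4.1^2 × 8.0^1)/(3.9^2 × 7.0^1)
= 134.48/106.47
= 1.263

1.263


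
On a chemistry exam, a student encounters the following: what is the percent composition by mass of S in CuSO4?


M(CuSO4) = 1×63.55 + 1×32.07 + 4×16.0 = 159.62 g/mol
Mass of S = 1 × 32.07 = 32.07 g/mol
% S = 32.07/159.62 × 100 = 20.09%

20.09%


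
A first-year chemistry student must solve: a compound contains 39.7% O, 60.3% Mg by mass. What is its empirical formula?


Assume 100 g sample. Moles of each element:
  O: 39.7/16.0 = 2.481 mol
  Mg: 60.3/24.31 = 2.48 mol
Divide by smallest (2.48):
  O: 2.481/2.48 = 1.0
  Mg: 2.48/2.48 = 1.0
Empirical formula: MgO

MgO


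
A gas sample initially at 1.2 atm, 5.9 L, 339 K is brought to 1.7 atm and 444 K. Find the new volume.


P1V1/T1 = P2V2/T2
V2 = P1V1T2/(T1P2)
= 1.2×5.9×444/(339×1.7)
= 5.455 L

5.455 L


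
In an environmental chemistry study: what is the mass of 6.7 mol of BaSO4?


M(BaSO4) = 233.4 g/mol
mass = n × M = 6.7 × 233.4 = 1563.78 g

1563.78 g


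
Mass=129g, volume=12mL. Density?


ρ = mass/volume
= 129/12
= 10.75 g/mL

10.75 g/mL


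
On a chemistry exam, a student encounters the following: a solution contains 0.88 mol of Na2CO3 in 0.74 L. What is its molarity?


M = n/V = 0.88/0.74 = 1.189 mol/L

1.189 M


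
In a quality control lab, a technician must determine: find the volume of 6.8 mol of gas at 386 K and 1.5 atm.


PV = nRT  (R = 0.08206 L·atm/(mol·K))
V = nRT/P = 6.8×0.08206×386/1.5
= 143.594 L

143.594 L


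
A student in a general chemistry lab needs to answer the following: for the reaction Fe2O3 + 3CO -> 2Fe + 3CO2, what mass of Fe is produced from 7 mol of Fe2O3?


Mole ratio Fe:Fe2O3 = 2:1
n(Fe) = 7 × 2/1 = 14.000 mol
mass = 14.000 × 55.85 = 781.9 g

781.9 g


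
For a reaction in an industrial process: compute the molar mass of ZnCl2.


M(ZnCl2) = 1×65.38 + 2×35.45
= 65.38 + 70.9
= 136.28 g/mol

136.28 g/mol


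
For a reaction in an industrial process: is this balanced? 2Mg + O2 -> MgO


Equation: 2Mg + O2 -> MgO
Check atoms: Mg: 2≠1, O: 2≠1
Not balanced

No, not balanced


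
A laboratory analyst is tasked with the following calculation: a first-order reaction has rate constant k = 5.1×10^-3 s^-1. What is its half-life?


t½ = ln2/k = 0.693147/(5.1×10^-3 s^-1)
= 135.9 s

135.9 s


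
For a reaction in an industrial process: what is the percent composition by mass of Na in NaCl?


M(NaCl) = 1×22.99 + 1×35.45 = 58.44 g/mol
Mass of Na = 1 × 22.99 = 22.99 g/mol
% Na = 22.99/58.44 × 100 = 39.34%

39.34%


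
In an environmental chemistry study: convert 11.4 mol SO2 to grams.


M(SO2) = 64.07 g/mol
mass = n × M = 11.4 × 64.07 = 730.40 g

730.40 g


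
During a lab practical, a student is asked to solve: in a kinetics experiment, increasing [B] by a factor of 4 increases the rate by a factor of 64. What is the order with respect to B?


rate ∝ [B]^n
4^n = 64 → n = 3
Order in B: 3

3


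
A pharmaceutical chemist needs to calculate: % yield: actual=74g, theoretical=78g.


% yield = actual/theoretical × 100
= 74/78 × 100
= 94.87%

94.87%


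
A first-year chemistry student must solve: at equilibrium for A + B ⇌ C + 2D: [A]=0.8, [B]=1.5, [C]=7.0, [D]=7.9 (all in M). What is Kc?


Kc = [C][D]^2/([A][B])
= (7.0^1 × 7.9^2)/(0.8^1 × 1.5^1)
= 436.87/1.2
= 364.1

364.1


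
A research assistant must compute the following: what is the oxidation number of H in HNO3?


H is +1 with nonmetals
Oxidation number: +1

+1


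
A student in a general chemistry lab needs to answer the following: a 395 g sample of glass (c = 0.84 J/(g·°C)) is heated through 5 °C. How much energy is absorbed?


q = mcΔT = 395 × 0.84 × 5
= 1659.00 J

1659.00 J


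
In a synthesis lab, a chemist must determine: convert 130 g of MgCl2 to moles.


M(MgCl2) = 95.21 g/mol
n = mass/M = 130/95.21 = 1.3654 mol

1.3654 mol


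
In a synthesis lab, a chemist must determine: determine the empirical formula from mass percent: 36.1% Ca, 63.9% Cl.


Assume 100 g sample. Moles of each element:
  Ca: 36.1/40.08 = 0.901 mol
  Cl: 63.9/35.45 = 1.803 mol
Divide by smallest (0.901):
  Ca: 0.901/0.901 = 1.0
  Cl: 1.803/0.901 = 2.0
Empirical formula: CaCl2

CaCl2


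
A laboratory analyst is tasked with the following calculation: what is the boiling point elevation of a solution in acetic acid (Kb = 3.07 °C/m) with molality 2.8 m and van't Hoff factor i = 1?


ΔTb = Kb × m × i
= 3.07 × 2.8 × 1
= 8.596 °C

8.596 °C


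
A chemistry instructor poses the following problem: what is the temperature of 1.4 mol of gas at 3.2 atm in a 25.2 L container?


PV = nRT  (R = 0.08206 L·atm/(mol·K))
T = PV/(nR) = 3.2×25.2/(1.4×0.08206)
= 80.64/0.114884
= 701.93 K

701.93 K


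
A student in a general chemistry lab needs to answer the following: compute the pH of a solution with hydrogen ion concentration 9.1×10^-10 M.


pH = -log10([H+]) = -log10(9.1×10^-10)
= 10 - log10(9.1)
= 10 - 0.96
= 9.04

9.04


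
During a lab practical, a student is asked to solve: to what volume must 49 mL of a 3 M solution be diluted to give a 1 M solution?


C1V1 = C2V2
3 × 49 = 1 × V2
V2 = 147/1 = 147.0 mL

147.0 mL


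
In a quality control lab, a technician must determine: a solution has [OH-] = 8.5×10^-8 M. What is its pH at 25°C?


pOH = -log10([OH-]) = -log10(8.5×10^-8)
= 8 - log10(8.5) = 7.07
pH = 14 - pOH = 14 - 7.07 = 6.93

6.93


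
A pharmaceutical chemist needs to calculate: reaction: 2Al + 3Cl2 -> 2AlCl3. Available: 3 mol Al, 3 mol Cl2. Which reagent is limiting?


Mole ratio available / coefficient:
  Al: 3/2 = 1.500
  Cl2: 3/3 = 1.000
Smaller ratio is limiting.

Cl2


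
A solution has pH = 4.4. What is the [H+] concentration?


[H+] = 10^(-pH) = 10^(-4.4)
= 3.98×10^-5 M

3.98×10^-5 M


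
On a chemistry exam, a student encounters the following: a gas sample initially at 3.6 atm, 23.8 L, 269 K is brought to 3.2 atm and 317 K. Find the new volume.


P1V1/T1 = P2V2/T2
V2 = P1V1T2/(T1P2)
= 3.6×23.8×317/(269×3.2)
= 31.553 L

31.553 L


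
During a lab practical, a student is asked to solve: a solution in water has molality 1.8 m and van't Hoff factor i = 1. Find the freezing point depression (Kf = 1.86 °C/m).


ΔTf = Kf × m × i
= 1.86 × 1.8 × 1
= 3.348 °C

3.348 °C


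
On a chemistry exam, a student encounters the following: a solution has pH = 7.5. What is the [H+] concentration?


[H+] = 10^(-pH) = 10^(-7.5)
= 3.16×10^-8 M

3.16×10^-8 M


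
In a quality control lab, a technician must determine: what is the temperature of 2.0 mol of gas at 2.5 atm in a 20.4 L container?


PV = nRT  (R = 0.08206 L·atm/(mol·K))
T = PV/(nR) = 2.5×20.4/(2.0×0.08206)
= 51.00/0.164120
= 310.75 K

310.75 K


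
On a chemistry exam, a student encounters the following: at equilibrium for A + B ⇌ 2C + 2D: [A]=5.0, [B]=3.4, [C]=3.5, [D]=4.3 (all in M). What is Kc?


Kc = [C]^2[D]^2/([A][B])
= (3.5^2 × 4.3^2)/(5.0^1 × 3.4^1)
= 226.5025/17
= 13.32

13.32


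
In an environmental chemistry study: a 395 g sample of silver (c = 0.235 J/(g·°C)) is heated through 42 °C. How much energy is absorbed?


q = mcΔT = 395 × 0.235 × 42
= 3898.65 J

3898.65 J


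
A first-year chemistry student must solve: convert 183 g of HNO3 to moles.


M(HNO3) = 63.02 g/mol
n = mass/M = 183/63.02 = 2.9038 mol

2.9038 mol


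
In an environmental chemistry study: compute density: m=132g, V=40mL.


ρ = mass/volume
= 132/40
= 3.3 g/mL

3.3 g/mL


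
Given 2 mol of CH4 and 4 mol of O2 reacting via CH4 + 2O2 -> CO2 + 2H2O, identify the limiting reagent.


Mole ratio available / coefficient:
  CH4: 2/1 = 2.000
  O2: 4/2 = 2.000
Smaller ratio is limiting.

neither (stoichiometric); CH4 and O2 are fully consumed


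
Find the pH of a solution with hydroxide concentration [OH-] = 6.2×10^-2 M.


pOH = -log10([OH-]) = -log10(6.2×10^-2)
= 2 - log10(6.2) = 1.21
pH = 14 - pOH = 14 - 1.21 = 12.79

12.79


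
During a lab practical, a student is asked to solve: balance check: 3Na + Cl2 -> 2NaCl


Equation: 3Na + Cl2 -> 2NaCl
Check atoms: Cl: 2=2, Na: 3≠2
Not balanced

No, not balanced


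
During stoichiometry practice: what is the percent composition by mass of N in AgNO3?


M(AgNO3) = 1×107.87 + 1×14.01 + 3×16.0 = 169.88 g/mol
Mass of N = 1 × 14.01 = 14.01 g/mol
% N = 14.01/169.88 × 100 = 8.25%

8.25%


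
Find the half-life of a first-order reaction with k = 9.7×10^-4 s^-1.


t½ = ln2/k = 0.693147/(9.7×10^-4 s^-1)
= 714.6 s

714.6 s


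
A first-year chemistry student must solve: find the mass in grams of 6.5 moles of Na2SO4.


M(Na2SO4) = 142.05 g/mol
mass = n × M = 6.5 × 142.05 = 923.33 g

923.33 g


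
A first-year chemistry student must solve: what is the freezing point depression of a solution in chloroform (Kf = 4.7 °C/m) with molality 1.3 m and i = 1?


ΔTf = Kf × m × i
= 4.7 × 1.3 × 1
= 6.11 °C

6.11 °C


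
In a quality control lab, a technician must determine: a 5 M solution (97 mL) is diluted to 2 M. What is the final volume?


C1V1 = C2V2
5 × 97 = 2 × V2
V2 = 485/2 = 242.5 mL

242.5 mL


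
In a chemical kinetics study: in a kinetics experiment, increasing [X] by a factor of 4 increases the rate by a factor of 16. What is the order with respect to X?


rate ∝ [X]^n
4^n = 16 → n = 2
Order in X: 2

2


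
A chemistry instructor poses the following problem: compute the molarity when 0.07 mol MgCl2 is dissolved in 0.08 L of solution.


M = n/V = 0.07/0.08 = 0.875 mol/L

0.875 M


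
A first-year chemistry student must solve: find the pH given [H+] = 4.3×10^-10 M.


pH = -log10([H+]) = -log10(4.3×10^-10)
= 10 - log10(4.3)
= 10 - 0.63
= 9.37

9.37


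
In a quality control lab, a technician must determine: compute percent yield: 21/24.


% yield = actual/theoretical × 100
= 21/24 × 100
= 87.5%

87.5%


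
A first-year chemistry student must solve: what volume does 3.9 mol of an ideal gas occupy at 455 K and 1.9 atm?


PV = nRT  (R = 0.08206 L·atm/(mol·K))
V = nRT/P = 3.9×0.08206×455/1.9
= 76.64 L

76.64 L


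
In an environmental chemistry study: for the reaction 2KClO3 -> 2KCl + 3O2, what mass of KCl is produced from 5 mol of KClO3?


Mole ratio KCl:KClO3 = 2:2
n(KCl) = 5 × 2/2 = 5.000 mol
mass = 5.000 × 74.55 = 372.75 g

372.75 g


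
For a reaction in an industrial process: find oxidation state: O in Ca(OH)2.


O is usually -2
Oxidation number: -2

-2


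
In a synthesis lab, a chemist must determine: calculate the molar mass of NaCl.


M(NaCl) = 1×22.99 + 1×35.45
= 22.99 + 35.45
= 58.44 g/mol

58.44 g/mol


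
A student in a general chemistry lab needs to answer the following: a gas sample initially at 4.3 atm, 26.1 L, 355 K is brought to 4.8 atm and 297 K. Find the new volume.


P1V1/T1 = P2V2/T2
V2 = P1V1T2/(T1P2)
= 4.3×26.1×297/(355×4.8)
= 19.561 L

19.561 L


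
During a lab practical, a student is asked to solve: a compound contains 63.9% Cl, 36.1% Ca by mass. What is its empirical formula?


Assume 100 g sample. Moles of each element:
  Cl: 63.9/35.45 = 1.803 mol
  Ca: 36.1/40.08 = 0.901 mol
Divide by smallest (0.901):
  Cl: 1.803/0.901 = 2.0
  Ca: 0.901/0.901 = 1.0
Empirical formula: CaCl2

CaCl2


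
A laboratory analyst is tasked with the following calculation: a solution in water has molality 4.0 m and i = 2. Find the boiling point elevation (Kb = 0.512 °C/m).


ΔTb = Kb × m × i
= 0.512 × 4.0 × 2
= 4.096 °C

4.096 °C


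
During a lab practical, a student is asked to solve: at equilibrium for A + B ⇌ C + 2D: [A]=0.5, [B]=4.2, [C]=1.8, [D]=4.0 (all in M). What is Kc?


Kc = [C][D]^2/([A][B])
= (1.8^1 × 4.0^2)/(0.5^1 × 4.2^1)
= 28.8/2.1
= 13.71

13.71


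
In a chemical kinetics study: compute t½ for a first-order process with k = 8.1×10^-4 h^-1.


t½ = ln2/k = 0.693147/(8.1×10^-4 h^-1)
= 855.7 h

855.7 h


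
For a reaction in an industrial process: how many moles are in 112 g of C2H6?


M(C2H6) = 30.07 g/mol
n = mass/M = 112/30.07 = 3.7246 mol

3.7246 mol


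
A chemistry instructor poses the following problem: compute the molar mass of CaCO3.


M(CaCO3) = 1×40.08 + 1×12.01 + 3×16.0
= 40.08 + 12.01 + 48.0
= 100.09 g/mol

100.09 g/mol


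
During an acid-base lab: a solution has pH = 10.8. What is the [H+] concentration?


[H+] = 10^(-pH) = 10^(-10.8)
= 1.58×10^-11 M

1.58×10^-11 M


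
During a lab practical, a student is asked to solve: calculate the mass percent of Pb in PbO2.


M(PbO2) = 1×207.2 + 2×16.0 = 239.20 g/mol
Mass of Pb = 1 × 207.2 = 207.20 g/mol
% Pb = 207.20/239.20 × 100 = 86.62%

86.62%


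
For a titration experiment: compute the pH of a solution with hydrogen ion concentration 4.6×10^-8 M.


pH = -log10([H+]) = -log10(4.6×10^-8)
= 8 - log10(4.6)
= 8 - 0.66
= 7.34

7.34


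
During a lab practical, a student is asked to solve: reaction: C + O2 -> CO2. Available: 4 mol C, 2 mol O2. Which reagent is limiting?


Mole ratio available / coefficient:
  C: 4/1 = 4.000
  O2: 2/1 = 2.000
Smaller ratio is limiting.

O2


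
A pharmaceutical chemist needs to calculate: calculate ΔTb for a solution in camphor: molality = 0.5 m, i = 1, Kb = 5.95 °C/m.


ΔTb = Kb × m × i
= 5.95 × 0.5 × 1
= 2.975 °C

2.975 °C


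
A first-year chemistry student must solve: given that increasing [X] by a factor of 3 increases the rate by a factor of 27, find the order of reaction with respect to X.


rate ∝ [X]^n
3^n = 27 → n = 3
Order in X: 3

3
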